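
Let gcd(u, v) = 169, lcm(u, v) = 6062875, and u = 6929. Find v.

u·v = gcd·lcm = 169·6062875 = 1024625875, so v = 1024625875/6929 = 147875.

147875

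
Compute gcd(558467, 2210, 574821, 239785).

gcd(558467, 2210): 558467 = 252·2210 + 1547; 2210 = 1·1547 + 663; 1547 = 2·663 + 221; 663 = 3·221 + 0 → 221
gcd(221, 574821): 574821 = 2601·221 + 0 → 221
gcd(221, 239785): 239785 = 1085·221 + 0 → 221

221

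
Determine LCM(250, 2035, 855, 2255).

713369250

250 = 2 · 5³; 2035 = 5 · 11 · 37; 855 = 3² · 5 · 19; 2255 = 5 · 11 · 41
lcm takes max exponent of each prime: 2 · 3² · 5³ · 11 · 19 · 37 · 41 = 713369250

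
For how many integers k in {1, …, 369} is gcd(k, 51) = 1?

232

51 = 3·17. Inclusion–exclusion on these primes:
369 − ⌊369/3⌋ − ⌊369/17⌋ + ⌊369/51⌋ = 232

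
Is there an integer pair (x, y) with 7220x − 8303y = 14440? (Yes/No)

By Bézout, 7220x − 8303y = 14440 has integer solutions iff gcd(7220, 8303) | 14440.
Euclid: 8303 = 1·7220 + 1083; 7220 = 6·1083 + 722; 1083 = 1·722 + 361; 722 = 2·361 + 0. gcd = 361; 14440 mod 361 = 0. Yes.

Yes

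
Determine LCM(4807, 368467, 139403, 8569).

245767489

4807 = 11 · 19 · 23; 368467 = 11 · 19 · 41 · 43; 139403 = 11 · 19 · 23 · 29; 8569 = 11 · 19 · 41
lcm takes max exponent of each prime: 11 · 19 · 23 · 29 · 41 · 43 = 245767489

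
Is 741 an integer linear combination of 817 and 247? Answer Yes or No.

gcd(817, 247): 817 = 3·247 + 76; 247 = 3·76 + 19; 76 = 4·19 + 0 → 19
19 divides 741, so a solution exists.

Yes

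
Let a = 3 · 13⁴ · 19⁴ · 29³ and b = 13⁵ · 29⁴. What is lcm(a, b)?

max exponent per prime: 3 · 13⁵ · 19⁴ · 29⁴ = 102670200860282679

102670200860282679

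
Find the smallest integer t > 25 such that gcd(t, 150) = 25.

125

Multiples of 25 above 25: 25·2, 25·3, … . Need the cofactor coprime to 150/25 = 6.
Checking s = 2, 3, … the first with gcd(s, 6) = 1 is s = 5, giving 125.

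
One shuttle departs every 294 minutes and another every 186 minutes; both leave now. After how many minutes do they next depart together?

gcd first: 294 = 1·186 + 108; 186 = 1·108 + 78; 108 = 1·78 + 30; 78 = 2·30 + 18; 30 = 1·18 + 12; 18 = 1·12 + 6; 12 = 2·6 + 0 → gcd = 6
lcm = 294·186/gcd = 54684/6 = 9114

9114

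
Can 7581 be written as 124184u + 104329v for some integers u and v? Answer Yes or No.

Yes

gcd(124184, 104329): 124184 = 1·104329 + 19855; 104329 = 5·19855 + 5054; 19855 = 3·5054 + 4693; 5054 = 1·4693 + 361; 4693 = 13·361 + 0 → 361
361 divides 7581, so a solution exists.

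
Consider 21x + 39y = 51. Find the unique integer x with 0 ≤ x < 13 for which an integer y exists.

8

Reduce mod 39: 21x ≡ 51 (mod 39). With g = gcd(21, 39) = 3 dividing 51, divide through: 7x ≡ 17 (mod 13).
Since gcd(7, 13) = 1, x ≡ 17·(7)⁻¹ ≡ 8 (mod 13). Smallest non-negative: 8.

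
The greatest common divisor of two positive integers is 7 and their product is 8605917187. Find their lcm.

1229416741

gcd·lcm = product, so lcm = 8605917187/7 = 1229416741.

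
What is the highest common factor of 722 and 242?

722 = 2 · 19²
242 = 2 · 11²
Common: 2 = 2

2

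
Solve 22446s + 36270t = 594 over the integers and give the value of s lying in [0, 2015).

669

gcd(22446, 36270) = 18 (Euclid: 36270 = 1·22446 + 13824; 22446 = 1·13824 + 8622; 13824 = 1·8622 + 5202; 8622 = 1·5202 + 3420; 5202 = 1·3420 + 1782; 3420 = 1·1782 + 1638; 1782 = 1·1638 + 144; 1638 = 11·144 + 54; 144 = 2·54 + 36; 54 = 1·36 + 18; 36 = 2·18 + 0), and 18 | 594.
Extended Euclid: 22446·(753) + 36270·(-466) = 18. Scale by 33: s₀ = 24849.
General solution s = s₀ + 2015k; reducing mod 2015 gives s = 669 (and t = -414).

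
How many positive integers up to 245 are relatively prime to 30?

30 = 2·3·5. Inclusion–exclusion on these primes:
245 − ⌊245/2⌋ − ⌊245/3⌋ − ⌊245/5⌋ + ⌊245/6⌋ + ⌊245/10⌋ + ⌊245/15⌋ − ⌊245/30⌋ = 65

65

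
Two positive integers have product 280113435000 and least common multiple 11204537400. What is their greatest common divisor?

gcd·lcm = product, so gcd = 280113435000/11204537400 = 25.

25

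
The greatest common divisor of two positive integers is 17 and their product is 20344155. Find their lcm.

Since gcd(a,b)·lcm(a,b) = ab, lcm = 20344155/17 = 1196715.

1196715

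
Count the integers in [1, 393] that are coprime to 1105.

1105 = 5·13·17. Inclusion–exclusion on these primes:
393 − ⌊393/5⌋ − ⌊393/13⌋ − ⌊393/17⌋ + ⌊393/65⌋ + ⌊393/85⌋ + ⌊393/221⌋ − ⌊393/1105⌋ = 273

273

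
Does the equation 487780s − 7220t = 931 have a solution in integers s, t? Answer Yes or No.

No

By Bézout, 487780s − 7220t = 931 has integer solutions iff gcd(487780, 7220) | 931.
Euclid: 487780 = 67·7220 + 4040; 7220 = 1·4040 + 3180; 4040 = 1·3180 + 860; 3180 = 3·860 + 600; 860 = 1·600 + 260; 600 = 2·260 + 80; 260 = 3·80 + 20; 80 = 4·20 + 0. gcd = 20; 931 mod 20 = 11. No.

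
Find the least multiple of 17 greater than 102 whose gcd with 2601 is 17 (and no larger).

119

gcd(x, 2601) = 17 forces 17 | x; write x = 17s. Then gcd(17s, 17·153) = 17·gcd(s, 153), so need gcd(s, 153) = 1.
17s > 102 gives s ≥ 7. The least s ≥ 7 coprime to 153 is 7, so x = 17·7 = 119.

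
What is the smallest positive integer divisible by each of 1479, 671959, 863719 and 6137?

786677856357

1479 = 3 · 17 · 29; 671959 = 17 · 29² · 47; 863719 = 17 · 23 · 47²; 6137 = 17 · 19²
lcm takes max exponent of each prime: 3 · 17 · 19² · 23 · 29² · 47² = 786677856357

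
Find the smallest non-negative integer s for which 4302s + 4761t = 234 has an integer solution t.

Reduce mod 4761: 4302s ≡ 234 (mod 4761). With g = gcd(4302, 4761) = 9 dividing 234, divide through: 478s ≡ 26 (mod 529).
Since gcd(478, 529) = 1, s ≡ 26·(478)⁻¹ ≡ 487 (mod 529). Smallest non-negative: 487.

487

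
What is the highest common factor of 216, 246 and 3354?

gcd(216, 246): 246 = 1·216 + 30; 216 = 7·30 + 6; 30 = 5·6 + 0 → 6
gcd(6, 3354): 3354 = 559·6 + 0 → 6

6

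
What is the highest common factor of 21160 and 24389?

1

21160 = 2³ · 5 · 23²
24389 = 29³
Common: 1 = 1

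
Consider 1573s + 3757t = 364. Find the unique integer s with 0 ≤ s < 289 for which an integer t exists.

gcd(1573, 3757) = 13 (Euclid: 3757 = 2·1573 + 611; 1573 = 2·611 + 351; 611 = 1·351 + 260; 351 = 1·260 + 91; 260 = 2·91 + 78; 91 = 1·78 + 13; 78 = 6·13 + 0), and 13 | 364.
Extended Euclid: 1573·(43) + 3757·(-18) = 13. Scale by 28: s₀ = 1204.
General solution s = s₀ + 289k; reducing mod 289 gives s = 48 (and t = -20).

48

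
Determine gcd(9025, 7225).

Euclid: 9025 = 1·7225 + 1800; 7225 = 4·1800 + 25; 1800 = 72·25 + 0. Last nonzero remainder: 25.

25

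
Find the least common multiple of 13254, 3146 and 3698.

38548954158

13254 = 2 · 3 · 47²; 3146 = 2 · 11² · 13; 3698 = 2 · 43²
lcm takes max exponent of each prime: 2 · 3 · 11² · 13 · 43² · 47² = 38548954158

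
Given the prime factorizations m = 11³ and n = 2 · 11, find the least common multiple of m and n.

2662

max exponent per prime: 2 · 11³ = 2662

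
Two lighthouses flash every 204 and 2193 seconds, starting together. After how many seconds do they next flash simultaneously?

gcd first: 2193 = 10·204 + 153; 204 = 1·153 + 51; 153 = 3·51 + 0 → gcd = 51
lcm = 204·2193/gcd = 447372/51 = 8772

8772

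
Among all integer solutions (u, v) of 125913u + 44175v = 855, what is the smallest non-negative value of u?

60

Euclid: 125913 = 2·44175 + 37563; 44175 = 1·37563 + 6612; 37563 = 5·6612 + 4503; 6612 = 1·4503 + 2109; 4503 = 2·2109 + 285; 2109 = 7·285 + 114; 285 = 2·114 + 57; 114 = 2·57 + 0 → gcd = 57; 855 = 57·15.
Back-substitution yields 125913·(314) + 44175·(-895) = 57, so one solution is u = 314·15 = 4710, v = -895·15 = -13425.
Solutions in u differ by 44175/57 = 775; the one in [0, 775) is 4710 mod 775 = 60.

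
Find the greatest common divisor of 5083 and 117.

13

5083 = 13 · 17 · 23
117 = 3² · 13
Common: 13 = 13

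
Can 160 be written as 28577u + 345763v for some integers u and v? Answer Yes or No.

By Bézout, 28577u + 345763v = 160 has integer solutions iff gcd(28577, 345763) | 160.
Euclid: 345763 = 12·28577 + 2839; 28577 = 10·2839 + 187; 2839 = 15·187 + 34; 187 = 5·34 + 17; 34 = 2·17 + 0. gcd = 17; 160 mod 17 = 7. No.

No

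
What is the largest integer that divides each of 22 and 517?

11

Euclid: 517 = 23·22 + 11; 22 = 2·11 + 0. Last nonzero remainder: 11.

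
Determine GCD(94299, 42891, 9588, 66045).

gcd(94299, 42891): 94299 = 2·42891 + 8517; 42891 = 5·8517 + 306; 8517 = 27·306 + 255; 306 = 1·255 + 51; 255 = 5·51 + 0 → 51
gcd(51, 9588): 9588 = 188·51 + 0 → 51
gcd(51, 66045): 66045 = 1295·51 + 0 → 51

51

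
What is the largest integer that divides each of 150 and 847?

1

150 = 2 · 3 · 5²
847 = 7 · 11²
Common: 1 = 1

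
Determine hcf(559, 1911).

559 = 13 · 43
1911 = 3 · 7² · 13
Common: 13 = 13

13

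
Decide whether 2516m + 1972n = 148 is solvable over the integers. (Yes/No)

By Bézout, 2516m + 1972n = 148 has integer solutions iff gcd(2516, 1972) | 148.
Euclid: 2516 = 1·1972 + 544; 1972 = 3·544 + 340; 544 = 1·340 + 204; 340 = 1·204 + 136; 204 = 1·136 + 68; 136 = 2·68 + 0. gcd = 68; 148 mod 68 = 12. No.

No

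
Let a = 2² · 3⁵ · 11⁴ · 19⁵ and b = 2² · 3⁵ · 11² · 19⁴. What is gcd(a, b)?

min exponent per shared prime: 2² · 3⁵ · 11² · 19⁴ = 15327313452

15327313452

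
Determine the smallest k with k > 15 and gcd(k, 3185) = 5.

20

Multiples of 5 above 15: 5·4, 5·5, … . Need the cofactor coprime to 3185/5 = 637.
Checking s = 4, 5, … the first with gcd(s, 637) = 1 is s = 4, giving 20.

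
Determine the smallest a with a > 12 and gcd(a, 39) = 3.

39 = 3·13. Any a with gcd(a, 39) = 3 is a multiple of 3, say 3s, with s coprime to 13.
Need s > 12/3, so s ≥ 5. First s ≥ 5 with gcd(s, 13) = 1 is s = 5. Thus a = 3·5 = 15.

15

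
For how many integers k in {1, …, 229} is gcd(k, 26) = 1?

106

26 = 2·13. Inclusion–exclusion on these primes:
229 − ⌊229/2⌋ − ⌊229/13⌋ + ⌊229/26⌋ = 106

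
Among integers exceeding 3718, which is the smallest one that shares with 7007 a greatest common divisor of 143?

3861

Multiples of 143 above 3718: 143·27, 143·28, … . Need the cofactor coprime to 7007/143 = 49.
Checking s = 27, 28, … the first with gcd(s, 49) = 1 is s = 27, giving 3861.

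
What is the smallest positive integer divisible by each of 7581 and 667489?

14017269

gcd first: 667489 = 88·7581 + 361; 7581 = 21·361 + 0 → gcd = 361
lcm = 7581·667489/gcd = 5060234109/361 = 14017269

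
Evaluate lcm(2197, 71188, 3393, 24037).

5805918228708

2197 = 13³; 71188 = 2² · 13 · 37²; 3393 = 3² · 13 · 29; 24037 = 13 · 43²
lcm takes max exponent of each prime: 2² · 3² · 13³ · 29 · 37² · 43² = 5805918228708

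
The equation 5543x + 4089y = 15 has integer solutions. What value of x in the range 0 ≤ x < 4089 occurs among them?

gcd(5543, 4089) = 1 (Euclid: 5543 = 1·4089 + 1454; 4089 = 2·1454 + 1181; 1454 = 1·1181 + 273; 1181 = 4·273 + 89; 273 = 3·89 + 6; 89 = 14·6 + 5; 6 = 1·5 + 1; 5 = 5·1 + 0), and 1 | 15.
Extended Euclid: 5543·(689) + 4089·(-934) = 1. Scale by 15: x₀ = 10335.
General solution x = x₀ + 4089t; reducing mod 4089 gives x = 2157 (and y = -2924).

2157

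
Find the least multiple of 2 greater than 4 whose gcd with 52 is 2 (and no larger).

6

Multiples of 2 above 4: 2·3, 2·4, … . Need the cofactor coprime to 52/2 = 26.
Checking s = 3, 4, … the first with gcd(s, 26) = 1 is s = 3, giving 6.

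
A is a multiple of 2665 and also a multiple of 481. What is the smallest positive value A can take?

98605

gcd first: 2665 = 5·481 + 260; 481 = 1·260 + 221; 260 = 1·221 + 39; 221 = 5·39 + 26; 39 = 1·26 + 13; 26 = 2·13 + 0 → gcd = 13
lcm = 2665·481/gcd = 1281865/13 = 98605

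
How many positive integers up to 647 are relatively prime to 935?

443

Prime factors of 935: 5, 11, 17. Count integers ≤ 647 divisible by none of them.
By inclusion–exclusion: 647 − ⌊647/5⌋ − ⌊647/11⌋ − ⌊647/17⌋ + ⌊647/55⌋ + ⌊647/85⌋ + ⌊647/187⌋ − ⌊647/935⌋ = 443.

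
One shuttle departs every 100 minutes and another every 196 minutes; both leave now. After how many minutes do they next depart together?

100 = 2² · 5²; 196 = 2² · 7²
max exponents: 2² · 5² · 7² = 4900

4900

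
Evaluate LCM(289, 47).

289 = 17²; 47 = 47
max exponents: 17² · 47 = 13583

13583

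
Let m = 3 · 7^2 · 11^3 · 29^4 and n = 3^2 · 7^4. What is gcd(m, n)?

147

min exponent per shared prime: 3 · 7^2 = 147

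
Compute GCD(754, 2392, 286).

gcd(754, 2392): 2392 = 3·754 + 130; 754 = 5·130 + 104; 130 = 1·104 + 26; 104 = 4·26 + 0 → 26
gcd(26, 286): 286 = 11·26 + 0 → 26

26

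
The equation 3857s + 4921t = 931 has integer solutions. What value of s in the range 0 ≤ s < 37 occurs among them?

13

gcd(3857, 4921) = 133 (Euclid: 4921 = 1·3857 + 1064; 3857 = 3·1064 + 665; 1064 = 1·665 + 399; 665 = 1·399 + 266; 399 = 1·266 + 133; 266 = 2·133 + 0), and 133 | 931.
Extended Euclid: 3857·(-14) + 4921·(11) = 133. Scale by 7: s₀ = -98.
General solution s = s₀ + 37k; reducing mod 37 gives s = 13 (and t = -10).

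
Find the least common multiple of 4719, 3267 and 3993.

4719 = 3 · 11² · 13; 3267 = 3³ · 11²; 3993 = 3 · 11³
lcm takes max exponent of each prime: 3³ · 11³ · 13 = 467181

467181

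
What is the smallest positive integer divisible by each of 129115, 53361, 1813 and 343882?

301740980310

129115 = 5 · 7² · 17 · 31; 53361 = 3² · 7² · 11²; 1813 = 7² · 37; 343882 = 2 · 7² · 11² · 29
lcm takes max exponent of each prime: 2 · 3² · 5 · 7² · 11² · 17 · 29 · 31 · 37 = 301740980310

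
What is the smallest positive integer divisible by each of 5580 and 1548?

239940

5580 = 2² · 3² · 5 · 31; 1548 = 2² · 3² · 43
max exponents: 2² · 3² · 5 · 31 · 43 = 239940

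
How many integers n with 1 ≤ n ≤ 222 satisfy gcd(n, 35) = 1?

35 = 5·7. Inclusion–exclusion on these primes:
222 − ⌊222/5⌋ − ⌊222/7⌋ + ⌊222/35⌋ = 153

153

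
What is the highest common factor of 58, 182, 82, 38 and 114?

58 = 2 · 29; 182 = 2 · 7 · 13; 82 = 2 · 41; 38 = 2 · 19; 114 = 2 · 3 · 19
gcd takes min exponent of each prime: 2 = 2

2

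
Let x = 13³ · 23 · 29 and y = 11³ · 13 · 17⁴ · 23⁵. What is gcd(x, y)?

299

min exponent per shared prime: 13 · 23 = 299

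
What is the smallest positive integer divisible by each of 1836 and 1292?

gcd first: 1836 = 1·1292 + 544; 1292 = 2·544 + 204; 544 = 2·204 + 136; 204 = 1·136 + 68; 136 = 2·68 + 0 → gcd = 68
lcm = 1836·1292/gcd = 2372112/68 = 34884

34884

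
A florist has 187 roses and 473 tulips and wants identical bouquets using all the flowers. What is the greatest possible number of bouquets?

11

187 = 11 · 17
473 = 11 · 43
Common: 11 = 11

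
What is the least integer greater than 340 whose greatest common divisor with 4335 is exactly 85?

425

4335 = 85·51. Any x with gcd(x, 4335) = 85 is a multiple of 85, say 85s, with s coprime to 51.
Need s > 340/85, so s ≥ 5. First s ≥ 5 with gcd(s, 51) = 1 is s = 5. Thus x = 85·5 = 425.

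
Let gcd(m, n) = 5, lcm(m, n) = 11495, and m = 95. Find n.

605

m·n = gcd·lcm = 5·11495 = 57475, so n = 57475/95 = 605.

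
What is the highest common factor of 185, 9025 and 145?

5

185 = 5 · 37; 9025 = 5² · 19²; 145 = 5 · 29
gcd takes min exponent of each prime: 5 = 5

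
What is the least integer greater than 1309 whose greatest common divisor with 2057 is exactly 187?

1496

Multiples of 187 above 1309: 187·8, 187·9, … . Need the cofactor coprime to 2057/187 = 11.
Checking s = 8, 9, … the first with gcd(s, 11) = 1 is s = 8, giving 1496.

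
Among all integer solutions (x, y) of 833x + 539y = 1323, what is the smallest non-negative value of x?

10

gcd(833, 539) = 49 (Euclid: 833 = 1·539 + 294; 539 = 1·294 + 245; 294 = 1·245 + 49; 245 = 5·49 + 0), and 49 | 1323.
Extended Euclid: 833·(2) + 539·(-3) = 49. Scale by 27: x₀ = 54.
General solution x = x₀ + 11t; reducing mod 11 gives x = 10 (and y = -13).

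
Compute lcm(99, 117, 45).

99 = 3² · 11; 117 = 3² · 13; 45 = 3² · 5
lcm takes max exponent of each prime: 3² · 5 · 11 · 13 = 6435

6435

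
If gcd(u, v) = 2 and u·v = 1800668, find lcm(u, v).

900334

For any two positive integers, gcd × lcm equals their product. Hence lcm = 1800668 / 2 = 900334.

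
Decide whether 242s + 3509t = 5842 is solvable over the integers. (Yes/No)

gcd(242, 3509): 3509 = 14·242 + 121; 242 = 2·121 + 0 → 121
121 does not divide 5842, so a solution does not exist.

No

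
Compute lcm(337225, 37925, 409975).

lcm(337225, 37925) = 337225·37925/gcd = 12789258125/1025 = 12477325
lcm(12477325, 409975) = 12477325·409975/gcd = 5115391316875/25 = 204615652675

204615652675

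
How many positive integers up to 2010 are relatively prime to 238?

Prime factors of 238: 2, 7, 17. Count integers ≤ 2010 divisible by none of them.
By inclusion–exclusion: 2010 − ⌊2010/2⌋ − ⌊2010/7⌋ − ⌊2010/17⌋ + ⌊2010/14⌋ + ⌊2010/34⌋ + ⌊2010/119⌋ − ⌊2010/238⌋ = 810.

810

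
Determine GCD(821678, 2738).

2

821678 = 2 · 11 · 13³ · 17
2738 = 2 · 37²
Common: 2 = 2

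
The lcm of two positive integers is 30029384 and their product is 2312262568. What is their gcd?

gcd·lcm = product, so gcd = 2312262568/30029384 = 77.

77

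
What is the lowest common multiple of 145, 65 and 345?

130065

lcm(145, 65) = 145·65/gcd = 9425/5 = 1885
lcm(1885, 345) = 1885·345/gcd = 650325/5 = 130065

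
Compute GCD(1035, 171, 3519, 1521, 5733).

9

gcd(1035, 171): 1035 = 6·171 + 9; 171 = 19·9 + 0 → 9
gcd(9, 3519): 3519 = 391·9 + 0 → 9
gcd(9, 1521): 1521 = 169·9 + 0 → 9
gcd(9, 5733): 5733 = 637·9 + 0 → 9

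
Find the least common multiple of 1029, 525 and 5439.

1029 = 3 · 7³; 525 = 3 · 5² · 7; 5439 = 3 · 7² · 37
lcm takes max exponent of each prime: 3 · 5² · 7³ · 37 = 951825

951825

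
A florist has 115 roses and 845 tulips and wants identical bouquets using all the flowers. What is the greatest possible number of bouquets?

5

115 = 5 · 23
845 = 5 · 13²
Common: 5 = 5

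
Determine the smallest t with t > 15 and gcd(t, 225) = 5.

gcd(t, 225) = 5 forces 5 | t; write t = 5s. Then gcd(5s, 5·45) = 5·gcd(s, 45), so need gcd(s, 45) = 1.
5s > 15 gives s ≥ 4. The least s ≥ 4 coprime to 45 is 4, so t = 5·4 = 20.

20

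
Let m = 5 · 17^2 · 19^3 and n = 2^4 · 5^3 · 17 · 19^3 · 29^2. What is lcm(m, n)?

max exponent per prime: 2^4 · 5^3 · 17^2 · 19^3 · 29^2 = 3334146182000

3334146182000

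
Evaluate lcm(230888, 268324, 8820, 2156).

lcm(230888, 268324) = 230888·268324/gcd = 61952791712/196 = 316085672
lcm(316085672, 8820) = 316085672·8820/gcd = 2787875627040/196 = 14223855240
lcm(14223855240, 2156) = 14223855240·2156/gcd = 30666631897440/196 = 156462407640

156462407640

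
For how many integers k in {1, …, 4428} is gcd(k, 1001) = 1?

3185

Prime factors of 1001: 7, 11, 13. Count integers ≤ 4428 divisible by none of them.
By inclusion–exclusion: 4428 − ⌊4428/7⌋ − ⌊4428/11⌋ − ⌊4428/13⌋ + ⌊4428/77⌋ + ⌊4428/91⌋ + ⌊4428/143⌋ − ⌊4428/1001⌋ = 3185.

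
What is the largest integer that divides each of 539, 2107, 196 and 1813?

gcd(539, 2107): 2107 = 3·539 + 490; 539 = 1·490 + 49; 490 = 10·49 + 0 → 49
gcd(49, 196): 196 = 4·49 + 0 → 49
gcd(49, 1813): 1813 = 37·49 + 0 → 49

49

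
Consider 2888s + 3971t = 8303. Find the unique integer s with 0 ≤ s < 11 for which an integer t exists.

7

Euclid: 3971 = 1·2888 + 1083; 2888 = 2·1083 + 722; 1083 = 1·722 + 361; 722 = 2·361 + 0 → gcd = 361; 8303 = 361·23.
Back-substitution yields 2888·(-4) + 3971·(3) = 361, so one solution is s = -4·23 = -92, t = 3·23 = 69.
Solutions in s differ by 3971/361 = 11; the one in [0, 11) is -92 mod 11 = 7.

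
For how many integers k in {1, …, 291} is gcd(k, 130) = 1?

108

Prime factors of 130: 2, 5, 13. Count integers ≤ 291 divisible by none of them.
By inclusion–exclusion: 291 − ⌊291/2⌋ − ⌊291/5⌋ − ⌊291/13⌋ + ⌊291/10⌋ + ⌊291/26⌋ + ⌊291/65⌋ − ⌊291/130⌋ = 108.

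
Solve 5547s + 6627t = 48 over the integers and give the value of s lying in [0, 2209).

1129

Reduce mod 6627: 5547s ≡ 48 (mod 6627). With g = gcd(5547, 6627) = 3 dividing 48, divide through: 1849s ≡ 16 (mod 2209).
Since gcd(1849, 2209) = 1, s ≡ 16·(1849)⁻¹ ≡ 1129 (mod 2209). Smallest non-negative: 1129.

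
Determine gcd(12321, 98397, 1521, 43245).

9

gcd(12321, 98397): 98397 = 7·12321 + 12150; 12321 = 1·12150 + 171; 12150 = 71·171 + 9; 171 = 19·9 + 0 → 9
gcd(9, 1521): 1521 = 169·9 + 0 → 9
gcd(9, 43245): 43245 = 4805·9 + 0 → 9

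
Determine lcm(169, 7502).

gcd first: 7502 = 44·169 + 66; 169 = 2·66 + 37; 66 = 1·37 + 29; 37 = 1·29 + 8; 29 = 3·8 + 5; 8 = 1·5 + 3; 5 = 1·3 + 2; 3 = 1·2 + 1; 2 = 2·1 + 0 → gcd = 1
lcm = 169·7502/gcd = 1267838/1 = 1267838

1267838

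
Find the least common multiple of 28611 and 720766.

28611 = 3² · 11 · 17²; 720766 = 2 · 17² · 29 · 43
max exponents: 2 · 3² · 11 · 17² · 29 · 43 = 71355834

71355834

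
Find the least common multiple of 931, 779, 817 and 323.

27903001

931 = 7² · 19; 779 = 19 · 41; 817 = 19 · 43; 323 = 17 · 19
lcm takes max exponent of each prime: 7² · 17 · 19 · 41 · 43 = 27903001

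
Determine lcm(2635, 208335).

6458385

2635 = 5 · 17 · 31; 208335 = 3 · 5 · 17 · 19 · 43
max exponents: 3 · 5 · 17 · 19 · 31 · 43 = 6458385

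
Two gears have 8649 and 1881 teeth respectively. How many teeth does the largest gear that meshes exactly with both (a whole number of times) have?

9

Euclid: 8649 = 4·1881 + 1125; 1881 = 1·1125 + 756; 1125 = 1·756 + 369; 756 = 2·369 + 18; 369 = 20·18 + 9; 18 = 2·9 + 0. Last nonzero remainder: 9.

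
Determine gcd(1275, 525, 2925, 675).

75

1275 = 3 · 5² · 17; 525 = 3 · 5² · 7; 2925 = 3² · 5² · 13; 675 = 3³ · 5²
gcd takes min exponent of each prime: 3 · 5² = 75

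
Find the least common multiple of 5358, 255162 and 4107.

311939882754

5358 = 2 · 3 · 19 · 47; 255162 = 2 · 3 · 23 · 43²; 4107 = 3 · 37²
lcm takes max exponent of each prime: 2 · 3 · 19 · 23 · 37² · 43² · 47 = 311939882754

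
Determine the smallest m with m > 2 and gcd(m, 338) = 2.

4

338 = 2·169. Any m with gcd(m, 338) = 2 is a multiple of 2, say 2s, with s coprime to 169.
Need s > 2/2, so s ≥ 2. First s ≥ 2 with gcd(s, 169) = 1 is s = 2. Thus m = 2·2 = 4.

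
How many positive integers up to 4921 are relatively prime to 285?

2486

285 = 3·5·19. Inclusion–exclusion on these primes:
4921 − ⌊4921/3⌋ − ⌊4921/5⌋ − ⌊4921/19⌋ + ⌊4921/15⌋ + ⌊4921/57⌋ + ⌊4921/95⌋ − ⌊4921/285⌋ = 2486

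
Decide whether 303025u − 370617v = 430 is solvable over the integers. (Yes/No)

By Bézout, 303025u − 370617v = 430 has integer solutions iff gcd(303025, 370617) | 430.
Euclid: 370617 = 1·303025 + 67592; 303025 = 4·67592 + 32657; 67592 = 2·32657 + 2278; 32657 = 14·2278 + 765; 2278 = 2·765 + 748; 765 = 1·748 + 17; 748 = 44·17 + 0. gcd = 17; 430 mod 17 = 5. No.

No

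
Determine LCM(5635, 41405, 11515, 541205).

2103663835

5635 = 5 · 7² · 23; 41405 = 5 · 7² · 13²; 11515 = 5 · 7² · 47; 541205 = 5 · 7² · 47²
lcm takes max exponent of each prime: 5 · 7² · 13² · 23 · 47² = 2103663835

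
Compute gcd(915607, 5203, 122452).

gcd(915607, 5203): 915607 = 175·5203 + 5082; 5203 = 1·5082 + 121; 5082 = 42·121 + 0 → 121
gcd(121, 122452): 122452 = 1012·121 + 0 → 121

121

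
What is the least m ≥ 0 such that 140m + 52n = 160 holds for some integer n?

3

Reduce mod 52: 140m ≡ 160 (mod 52). With g = gcd(140, 52) = 4 dividing 160, divide through: 35m ≡ 40 (mod 13).
Since gcd(35, 13) = 1, m ≡ 40·(35)⁻¹ ≡ 3 (mod 13). Smallest non-negative: 3.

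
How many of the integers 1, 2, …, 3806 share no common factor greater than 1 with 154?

154 = 2·7·11. Inclusion–exclusion on these primes:
3806 − ⌊3806/2⌋ − ⌊3806/7⌋ − ⌊3806/11⌋ + ⌊3806/14⌋ + ⌊3806/22⌋ + ⌊3806/77⌋ − ⌊3806/154⌋ = 1483

1483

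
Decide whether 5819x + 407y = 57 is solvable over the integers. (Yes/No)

gcd(5819, 407): 5819 = 14·407 + 121; 407 = 3·121 + 44; 121 = 2·44 + 33; 44 = 1·33 + 11; 33 = 3·11 + 0 → 11
11 does not divide 57, so a solution does not exist.

No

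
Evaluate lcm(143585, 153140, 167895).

873793409580

143585 = 5 · 13 · 47²; 153140 = 2² · 5 · 13 · 19 · 31; 167895 = 3² · 5 · 7 · 13 · 41
lcm takes max exponent of each prime: 2² · 3² · 5 · 7 · 13 · 19 · 31 · 41 · 47² = 873793409580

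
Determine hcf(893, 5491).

893 = 19 · 47
5491 = 17² · 19
Common: 19 = 19

19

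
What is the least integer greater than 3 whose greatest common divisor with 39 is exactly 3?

6

gcd(x, 39) = 3 forces 3 | x; write x = 3s. Then gcd(3s, 3·13) = 3·gcd(s, 13), so need gcd(s, 13) = 1.
3s > 3 gives s ≥ 2. The least s ≥ 2 coprime to 13 is 2, so x = 3·2 = 6.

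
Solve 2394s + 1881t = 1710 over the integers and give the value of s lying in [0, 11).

7

gcd(2394, 1881) = 171 (Euclid: 2394 = 1·1881 + 513; 1881 = 3·513 + 342; 513 = 1·342 + 171; 342 = 2·171 + 0), and 171 | 1710.
Extended Euclid: 2394·(4) + 1881·(-5) = 171. Scale by 10: s₀ = 40.
General solution s = s₀ + 11k; reducing mod 11 gives s = 7 (and t = -8).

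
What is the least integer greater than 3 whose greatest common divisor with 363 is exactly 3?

6

363 = 3·121. Any t with gcd(t, 363) = 3 is a multiple of 3, say 3s, with s coprime to 121.
Need s > 3/3, so s ≥ 2. First s ≥ 2 with gcd(s, 121) = 1 is s = 2. Thus t = 3·2 = 6.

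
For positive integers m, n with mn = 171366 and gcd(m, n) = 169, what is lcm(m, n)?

gcd·lcm = product, so lcm = 171366/169 = 1014.

1014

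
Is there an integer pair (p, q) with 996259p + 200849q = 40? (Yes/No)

No

By Bézout, 996259p + 200849q = 40 has integer solutions iff gcd(996259, 200849) | 40.
Euclid: 996259 = 4·200849 + 192863; 200849 = 1·192863 + 7986; 192863 = 24·7986 + 1199; 7986 = 6·1199 + 792; 1199 = 1·792 + 407; 792 = 1·407 + 385; 407 = 1·385 + 22; 385 = 17·22 + 11; 22 = 2·11 + 0. gcd = 11; 40 mod 11 = 7. No.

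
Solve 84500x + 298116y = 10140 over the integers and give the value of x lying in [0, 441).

300

gcd(84500, 298116) = 676 (Euclid: 298116 = 3·84500 + 44616; 84500 = 1·44616 + 39884; 44616 = 1·39884 + 4732; 39884 = 8·4732 + 2028; 4732 = 2·2028 + 676; 2028 = 3·676 + 0), and 676 | 10140.
Extended Euclid: 84500·(-127) + 298116·(36) = 676. Scale by 15: x₀ = -1905.
General solution x = x₀ + 441t; reducing mod 441 gives x = 300 (and y = -85).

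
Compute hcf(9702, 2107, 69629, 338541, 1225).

49

gcd(9702, 2107): 9702 = 4·2107 + 1274; 2107 = 1·1274 + 833; 1274 = 1·833 + 441; 833 = 1·441 + 392; 441 = 1·392 + 49; 392 = 8·49 + 0 → 49
gcd(49, 69629): 69629 = 1421·49 + 0 → 49
gcd(49, 338541): 338541 = 6909·49 + 0 → 49
gcd(49, 1225): 1225 = 25·49 + 0 → 49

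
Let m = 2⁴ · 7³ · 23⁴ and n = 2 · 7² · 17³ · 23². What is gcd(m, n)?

min exponent per shared prime: 2 · 7² · 23² = 51842

51842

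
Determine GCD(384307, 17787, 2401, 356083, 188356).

384307 = 7² · 11 · 23 · 31; 17787 = 3 · 7² · 11²; 2401 = 7⁴; 356083 = 7² · 13² · 43; 188356 = 2² · 7² · 31²
gcd takes min exponent of each prime: 7² = 49

49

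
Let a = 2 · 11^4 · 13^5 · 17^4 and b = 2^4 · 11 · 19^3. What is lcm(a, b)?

49826912044826371312

max exponent per prime: 2^4 · 11^4 · 13^5 · 17^4 · 19^3 = 49826912044826371312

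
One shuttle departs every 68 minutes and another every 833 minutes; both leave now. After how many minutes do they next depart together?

68 = 2² · 17; 833 = 7² · 17
max exponents: 2² · 7² · 17 = 3332

3332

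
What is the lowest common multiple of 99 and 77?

gcd first: 99 = 1·77 + 22; 77 = 3·22 + 11; 22 = 2·11 + 0 → gcd = 11
lcm = 99·77/gcd = 7623/11 = 693

693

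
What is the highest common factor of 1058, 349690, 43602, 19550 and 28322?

gcd(1058, 349690): 349690 = 330·1058 + 550; 1058 = 1·550 + 508; 550 = 1·508 + 42; 508 = 12·42 + 4; 42 = 10·4 + 2; 4 = 2·2 + 0 → 2
gcd(2, 43602): 43602 = 21801·2 + 0 → 2
gcd(2, 19550): 19550 = 9775·2 + 0 → 2
gcd(2, 28322): 28322 = 14161·2 + 0 → 2

2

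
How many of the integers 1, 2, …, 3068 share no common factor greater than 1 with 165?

1488

Prime factors of 165: 3, 5, 11. Count integers ≤ 3068 divisible by none of them.
By inclusion–exclusion: 3068 − ⌊3068/3⌋ − ⌊3068/5⌋ − ⌊3068/11⌋ + ⌊3068/15⌋ + ⌊3068/33⌋ + ⌊3068/55⌋ − ⌊3068/165⌋ = 1488.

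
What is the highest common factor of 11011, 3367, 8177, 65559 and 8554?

13

gcd(11011, 3367): 11011 = 3·3367 + 910; 3367 = 3·910 + 637; 910 = 1·637 + 273; 637 = 2·273 + 91; 273 = 3·91 + 0 → 91
gcd(91, 8177): 8177 = 89·91 + 78; 91 = 1·78 + 13; 78 = 6·13 + 0 → 13
gcd(13, 65559): 65559 = 5043·13 + 0 → 13
gcd(13, 8554): 8554 = 658·13 + 0 → 13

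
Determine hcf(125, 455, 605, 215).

5

gcd(125, 455): 455 = 3·125 + 80; 125 = 1·80 + 45; 80 = 1·45 + 35; 45 = 1·35 + 10; 35 = 3·10 + 5; 10 = 2·5 + 0 → 5
gcd(5, 605): 605 = 121·5 + 0 → 5
gcd(5, 215): 215 = 43·5 + 0 → 5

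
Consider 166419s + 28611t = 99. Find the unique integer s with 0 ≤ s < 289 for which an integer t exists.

229

Reduce mod 28611: 166419s ≡ 99 (mod 28611). With g = gcd(166419, 28611) = 99 dividing 99, divide through: 1681s ≡ 1 (mod 289).
Since gcd(1681, 289) = 1, s ≡ 1·(1681)⁻¹ ≡ 229 (mod 289). Smallest non-negative: 229.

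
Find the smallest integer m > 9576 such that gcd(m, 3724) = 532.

3724 = 532·7. Any m with gcd(m, 3724) = 532 is a multiple of 532, say 532s, with s coprime to 7.
Need s > 9576/532, so s ≥ 19. First s ≥ 19 with gcd(s, 7) = 1 is s = 19. Thus m = 532·19 = 10108.

10108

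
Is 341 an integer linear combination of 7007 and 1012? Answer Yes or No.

By Bézout, 7007u + 1012v = 341 has integer solutions iff gcd(7007, 1012) | 341.
Euclid: 7007 = 6·1012 + 935; 1012 = 1·935 + 77; 935 = 12·77 + 11; 77 = 7·11 + 0. gcd = 11; 341 mod 11 = 0. Yes.

Yes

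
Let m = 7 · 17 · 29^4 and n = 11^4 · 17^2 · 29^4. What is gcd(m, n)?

12023777

min exponent per shared prime: 17 · 29^4 = 12023777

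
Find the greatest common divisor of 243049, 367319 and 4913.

243049 = 17² · 29²; 367319 = 17² · 31 · 41; 4913 = 17³
gcd takes min exponent of each prime: 17² = 289

289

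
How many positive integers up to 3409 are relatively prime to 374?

374 = 2·11·17. Inclusion–exclusion on these primes:
3409 − ⌊3409/2⌋ − ⌊3409/11⌋ − ⌊3409/17⌋ + ⌊3409/22⌋ + ⌊3409/34⌋ + ⌊3409/187⌋ − ⌊3409/374⌋ = 1459

1459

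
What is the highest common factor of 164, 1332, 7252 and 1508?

4

164 = 2² · 41; 1332 = 2² · 3² · 37; 7252 = 2² · 7² · 37; 1508 = 2² · 13 · 29
gcd takes min exponent of each prime: 2² = 4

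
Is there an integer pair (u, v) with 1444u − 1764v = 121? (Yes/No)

No

By Bézout, 1444u − 1764v = 121 has integer solutions iff gcd(1444, 1764) | 121.
Euclid: 1764 = 1·1444 + 320; 1444 = 4·320 + 164; 320 = 1·164 + 156; 164 = 1·156 + 8; 156 = 19·8 + 4; 8 = 2·4 + 0. gcd = 4; 121 mod 4 = 1. No.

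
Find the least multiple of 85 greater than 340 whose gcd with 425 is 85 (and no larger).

gcd(k, 425) = 85 forces 85 | k; write k = 85s. Then gcd(85s, 85·5) = 85·gcd(s, 5), so need gcd(s, 5) = 1.
85s > 340 gives s ≥ 5. The least s ≥ 5 coprime to 5 is 6, so k = 85·6 = 510.

510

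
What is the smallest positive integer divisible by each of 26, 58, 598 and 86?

lcm(26, 58) = 26·58/gcd = 1508/2 = 754
lcm(754, 598) = 754·598/gcd = 450892/26 = 17342
lcm(17342, 86) = 17342·86/gcd = 1491412/2 = 745706

745706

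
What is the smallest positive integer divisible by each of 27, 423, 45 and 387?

272835

lcm(27, 423) = 27·423/gcd = 11421/9 = 1269
lcm(1269, 45) = 1269·45/gcd = 57105/9 = 6345
lcm(6345, 387) = 6345·387/gcd = 2455515/9 = 272835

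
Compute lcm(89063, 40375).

211524625

gcd first: 89063 = 2·40375 + 8313; 40375 = 4·8313 + 7123; 8313 = 1·7123 + 1190; 7123 = 5·1190 + 1173; 1190 = 1·1173 + 17; 1173 = 69·17 + 0 → gcd = 17
lcm = 89063·40375/gcd = 3595918625/17 = 211524625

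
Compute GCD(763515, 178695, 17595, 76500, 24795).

763515 = 3² · 5 · 19² · 47; 178695 = 3² · 5 · 11 · 19²; 17595 = 3² · 5 · 17 · 23; 76500 = 2² · 3² · 5³ · 17; 24795 = 3² · 5 · 19 · 29
gcd takes min exponent of each prime: 3² · 5 = 45

45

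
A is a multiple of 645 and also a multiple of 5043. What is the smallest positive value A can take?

1084245

645 = 3 · 5 · 43; 5043 = 3 · 41²
max exponents: 3 · 5 · 41² · 43 = 1084245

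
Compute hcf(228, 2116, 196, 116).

228 = 2² · 3 · 19; 2116 = 2² · 23²; 196 = 2² · 7²; 116 = 2² · 29
gcd takes min exponent of each prime: 2² = 4

4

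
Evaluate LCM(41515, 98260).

815852780

41515 = 5 · 19² · 23; 98260 = 2² · 5 · 17³
max exponents: 2² · 5 · 17³ · 19² · 23 = 815852780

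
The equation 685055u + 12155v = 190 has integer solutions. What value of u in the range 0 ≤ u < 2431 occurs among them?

Euclid: 685055 = 56·12155 + 4375; 12155 = 2·4375 + 3405; 4375 = 1·3405 + 970; 3405 = 3·970 + 495; 970 = 1·495 + 475; 495 = 1·475 + 20; 475 = 23·20 + 15; 20 = 1·15 + 5; 15 = 3·5 + 0 → gcd = 5; 190 = 5·38.
Back-substitution yields 685055·(-614) + 12155·(34605) = 5, so one solution is u = -614·38 = -23332, v = 34605·38 = 1314990.
Solutions in u differ by 12155/5 = 2431; the one in [0, 2431) is -23332 mod 2431 = 978.

978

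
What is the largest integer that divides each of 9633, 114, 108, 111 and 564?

3

9633 = 3 · 13² · 19; 114 = 2 · 3 · 19; 108 = 2² · 3³; 111 = 3 · 37; 564 = 2² · 3 · 47
gcd takes min exponent of each prime: 3 = 3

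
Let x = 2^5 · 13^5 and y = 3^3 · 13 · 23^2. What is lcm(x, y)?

169701693408

max exponent per prime: 2^5 · 3^3 · 13^5 · 23^2 = 169701693408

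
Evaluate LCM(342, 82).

14022

342 = 2 · 3² · 19; 82 = 2 · 41
max exponents: 2 · 3² · 19 · 41 = 14022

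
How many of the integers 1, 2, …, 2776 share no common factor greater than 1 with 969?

1650

969 = 3·17·19. Inclusion–exclusion on these primes:
2776 − ⌊2776/3⌋ − ⌊2776/17⌋ − ⌊2776/19⌋ + ⌊2776/51⌋ + ⌊2776/57⌋ + ⌊2776/323⌋ − ⌊2776/969⌋ = 1650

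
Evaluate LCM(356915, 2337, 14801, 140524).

356915 = 5 · 13 · 17² · 19; 2337 = 3 · 19 · 41; 14801 = 19² · 41; 140524 = 2² · 19 · 43²
lcm takes max exponent of each prime: 2² · 3 · 5 · 13 · 17² · 19² · 41 · 43² = 6169080185580

6169080185580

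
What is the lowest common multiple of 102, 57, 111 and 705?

102 = 2 · 3 · 17; 57 = 3 · 19; 111 = 3 · 37; 705 = 3 · 5 · 47
lcm takes max exponent of each prime: 2 · 3 · 5 · 17 · 19 · 37 · 47 = 16850910

16850910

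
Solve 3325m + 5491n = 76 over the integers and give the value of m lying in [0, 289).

gcd(3325, 5491) = 19 (Euclid: 5491 = 1·3325 + 2166; 3325 = 1·2166 + 1159; 2166 = 1·1159 + 1007; 1159 = 1·1007 + 152; 1007 = 6·152 + 95; 152 = 1·95 + 57; 95 = 1·57 + 38; 57 = 1·38 + 19; 38 = 2·19 + 0), and 19 | 76.
Extended Euclid: 3325·(109) + 5491·(-66) = 19. Scale by 4: m₀ = 436.
General solution m = m₀ + 289t; reducing mod 289 gives m = 147 (and n = -89).

147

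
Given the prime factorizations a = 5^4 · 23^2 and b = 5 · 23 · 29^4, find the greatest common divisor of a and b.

min exponent per shared prime: 5 · 23 = 115

115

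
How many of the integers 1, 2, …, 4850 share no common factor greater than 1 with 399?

2626

399 = 3·7·19. Inclusion–exclusion on these primes:
4850 − ⌊4850/3⌋ − ⌊4850/7⌋ − ⌊4850/19⌋ + ⌊4850/21⌋ + ⌊4850/57⌋ + ⌊4850/133⌋ − ⌊4850/399⌋ = 2626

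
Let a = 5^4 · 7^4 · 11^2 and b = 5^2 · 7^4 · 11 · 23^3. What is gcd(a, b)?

660275

min exponent per shared prime: 5^2 · 7^4 · 11 = 660275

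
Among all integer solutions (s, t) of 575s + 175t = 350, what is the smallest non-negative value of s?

gcd(575, 175) = 25 (Euclid: 575 = 3·175 + 50; 175 = 3·50 + 25; 50 = 2·25 + 0), and 25 | 350.
Extended Euclid: 575·(-3) + 175·(10) = 25. Scale by 14: s₀ = -42.
General solution s = s₀ + 7k; reducing mod 7 gives s = 0 (and t = 2).

0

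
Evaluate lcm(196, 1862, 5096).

196 = 2² · 7²; 1862 = 2 · 7² · 19; 5096 = 2³ · 7² · 13
lcm takes max exponent of each prime: 2³ · 7² · 13 · 19 = 96824

96824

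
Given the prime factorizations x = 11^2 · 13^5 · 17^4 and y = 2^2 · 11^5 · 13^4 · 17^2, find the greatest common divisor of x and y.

998749609

min exponent per shared prime: 11^2 · 13^4 · 17^2 = 998749609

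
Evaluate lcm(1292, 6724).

2171852

1292 = 2² · 17 · 19; 6724 = 2² · 41²
max exponents: 2² · 17 · 19 · 41² = 2171852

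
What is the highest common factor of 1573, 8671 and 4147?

13

gcd(1573, 8671): 8671 = 5·1573 + 806; 1573 = 1·806 + 767; 806 = 1·767 + 39; 767 = 19·39 + 26; 39 = 1·26 + 13; 26 = 2·13 + 0 → 13
gcd(13, 4147): 4147 = 319·13 + 0 → 13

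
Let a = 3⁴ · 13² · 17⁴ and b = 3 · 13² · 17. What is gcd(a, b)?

min exponent per shared prime: 3 · 13² · 17 = 8619

8619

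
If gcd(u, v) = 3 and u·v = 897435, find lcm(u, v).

299145

Since gcd(u,v)·lcm(u,v) = uv, lcm = 897435/3 = 299145.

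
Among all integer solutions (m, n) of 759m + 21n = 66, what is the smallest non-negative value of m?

1

gcd(759, 21) = 3 (Euclid: 759 = 36·21 + 3; 21 = 7·3 + 0), and 3 | 66.
Extended Euclid: 759·(1) + 21·(-36) = 3. Scale by 22: m₀ = 22.
General solution m = m₀ + 7t; reducing mod 7 gives m = 1 (and n = -33).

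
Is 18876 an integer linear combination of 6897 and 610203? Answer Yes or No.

By Bézout, 6897s + 610203t = 18876 has integer solutions iff gcd(6897, 610203) | 18876.
Euclid: 610203 = 88·6897 + 3267; 6897 = 2·3267 + 363; 3267 = 9·363 + 0. gcd = 363; 18876 mod 363 = 0. Yes.

Yes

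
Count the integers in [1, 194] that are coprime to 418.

418 = 2·11·19. Inclusion–exclusion on these primes:
194 − ⌊194/2⌋ − ⌊194/11⌋ − ⌊194/19⌋ + ⌊194/22⌋ + ⌊194/38⌋ + ⌊194/209⌋ − ⌊194/418⌋ = 83

83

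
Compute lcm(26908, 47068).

45232348

26908 = 2² · 7 · 31²; 47068 = 2² · 7 · 41²
max exponents: 2² · 7 · 31² · 41² = 45232348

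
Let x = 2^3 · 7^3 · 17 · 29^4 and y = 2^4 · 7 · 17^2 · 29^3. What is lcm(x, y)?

1121770298992

max exponent per prime: 2^4 · 7^3 · 17^2 · 29^4 = 1121770298992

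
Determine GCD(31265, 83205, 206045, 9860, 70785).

31265 = 5 · 13² · 37; 83205 = 3² · 5 · 43²; 206045 = 5 · 7² · 29²; 9860 = 2² · 5 · 17 · 29; 70785 = 3² · 5 · 11² · 13
gcd takes min exponent of each prime: 5 = 5

5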